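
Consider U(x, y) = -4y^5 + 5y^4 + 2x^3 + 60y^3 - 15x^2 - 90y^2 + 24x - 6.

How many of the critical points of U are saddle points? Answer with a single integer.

4

U separates as a function of x plus a function of y, so ∇U=0 decouples.
∂U/∂x = 6(x - 4)(x - 1) = 0 at x ∈ {1, 4}; ∂U/∂y = -20y(y - 3)(y - 1)(y + 3) = 0 at y ∈ {-3, 0, 1, 3}.
The Hessian is diagonal: diag(U_xx, U_yy). Second derivatives: U_xx(1)=-18, U_xx(4)=18; U_yy(-3)=1440, U_yy(0)=-180, U_yy(1)=160, U_yy(3)=-720.
Saddle points occur where the two diagonal entries have opposite signs: (1, -3), (1, 1), (4, 0), (4, 3). Count: 4.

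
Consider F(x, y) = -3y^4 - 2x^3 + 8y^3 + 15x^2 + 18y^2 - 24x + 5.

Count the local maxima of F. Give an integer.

2

F separates as a function of x plus a function of y, so ∇F=0 decouples.
∂F/∂x = -6(x - 4)(x - 1) = 0 at x ∈ {1, 4}; ∂F/∂y = -12y(y - 3)(y + 1) = 0 at y ∈ {-1, 0, 3}.
The Hessian is diagonal: diag(F_xx, F_yy). Second derivatives: F_xx(1)=18, F_xx(4)=-18; F_yy(-1)=-48, F_yy(0)=36, F_yy(3)=-144.
Local maxima occur where both diagonal entries negative: (4, -1), (4, 3). Count: 2.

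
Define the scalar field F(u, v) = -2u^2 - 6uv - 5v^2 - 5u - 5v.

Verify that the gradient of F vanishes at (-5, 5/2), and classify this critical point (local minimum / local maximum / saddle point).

∇F = (-4u - 6v - 5, -6u - 10v - 5); substituting (-5, 5/2) gives ∇F = (0, 0), so (-5, 5/2) is indeed a critical point.
The Hessian of F is constant: H = [[-4, -6], [-6, -10]].
det(H) = (-4)·(-10) − (-6)² = 4.
det(H) > 0 and tr(H) = -14 < 0, so H is negative definite and the point is a local maximum.

local maximum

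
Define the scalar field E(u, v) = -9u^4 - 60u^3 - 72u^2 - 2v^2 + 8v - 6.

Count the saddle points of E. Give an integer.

E separates as a function of u plus a function of v, so ∇E=0 decouples.
∂E/∂u = -36u(u + 1)(u + 4) = 0 at u ∈ {-4, -1, 0}; ∂E/∂v = -4(v - 2) = 0 at v ∈ {2}.
The Hessian is diagonal: diag(E_uu, E_vv). Second derivatives: E_uu(-4)=-432, E_uu(-1)=108, E_uu(0)=-144; E_vv(2)=-4.
Saddle points occur where the two diagonal entries have opposite signs: (-1, 2). Count: 1.

1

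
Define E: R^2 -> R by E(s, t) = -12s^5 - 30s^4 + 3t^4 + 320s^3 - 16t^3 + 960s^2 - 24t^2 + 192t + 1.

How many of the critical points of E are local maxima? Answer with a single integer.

E separates as a function of s plus a function of t, so ∇E=0 decouples.
∂E/∂s = -60s(s - 4)(s + 2)(s + 4) = 0 at s ∈ {-4, -2, 0, 4}; ∂E/∂t = 12(t - 4)(t - 2)(t + 2) = 0 at t ∈ {-2, 2, 4}.
The Hessian is diagonal: diag(E_ss, E_tt). Second derivatives: E_ss(-4)=3840, E_ss(-2)=-1440, E_ss(0)=1920, E_ss(4)=-11520; E_tt(-2)=288, E_tt(2)=-96, E_tt(4)=144.
Local maxima occur where both diagonal entries negative: (-2, 2), (4, 2). Count: 2.

2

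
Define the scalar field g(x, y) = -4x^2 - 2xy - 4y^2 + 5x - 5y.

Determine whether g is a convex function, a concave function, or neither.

concave

g is quadratic, so its Hessian is the constant matrix H = [[-8, -2], [-2, -8]].
det(H) = 60, tr(H) = -16.
det(H) > 0 and tr(H) < 0, so H is negative definite everywhere: concave.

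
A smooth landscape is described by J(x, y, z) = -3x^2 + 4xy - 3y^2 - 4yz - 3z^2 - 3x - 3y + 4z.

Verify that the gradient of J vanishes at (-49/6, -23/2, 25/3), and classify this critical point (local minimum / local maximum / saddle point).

local maximum

∇J = (-6x + 4y - 3, 4x - 6y - 4z - 3, -4y - 6z + 4); substituting (-49/6, -23/2, 25/3) gives ∇J = (0, 0, 0), so (-49/6, -23/2, 25/3) is indeed a critical point.
The Hessian is constant: H = [[-6, 4, 0], [4, -6, -4], [0, -4, -6]].
Leading principal minors: Δ₁ = -6, Δ₂ = 20, Δ₃ = -24.
The minors alternate sign starting negative (−, +, −), so H is negative definite: a local maximum.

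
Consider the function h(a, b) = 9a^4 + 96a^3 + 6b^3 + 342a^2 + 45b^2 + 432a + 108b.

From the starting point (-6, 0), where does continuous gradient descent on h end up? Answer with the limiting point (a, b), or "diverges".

h is separable, so gradient descent decouples: a follows -∂h/∂a, b follows -∂h/∂b.
∂h/∂a = 36(a + 1)(a + 3)(a + 4); at a=-6 this is -1080, so a increases.
∂h/∂b = 18(b + 2)(b + 3); at b=0 this is 108, so b decreases.
a converges to its nearest critical value -4 (a local min of the a-part); b converges to -2. The iterate converges to (-4, -2).

(-4, -2)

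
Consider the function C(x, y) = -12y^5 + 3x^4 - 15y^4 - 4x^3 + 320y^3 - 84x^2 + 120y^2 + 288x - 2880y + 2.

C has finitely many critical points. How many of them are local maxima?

C separates as a function of x plus a function of y, so ∇C=0 decouples.
∂C/∂x = 12(x - 3)(x - 2)(x + 4) = 0 at x ∈ {-4, 2, 3}; ∂C/∂y = -60(y - 3)(y - 2)(y + 2)(y + 4) = 0 at y ∈ {-4, -2, 2, 3}.
The Hessian is diagonal: diag(C_xx, C_yy). Second derivatives: C_xx(-4)=504, C_xx(2)=-72, C_xx(3)=84; C_yy(-4)=5040, C_yy(-2)=-2400, C_yy(2)=1440, C_yy(3)=-2100.
Local maxima occur where both diagonal entries negative: (2, -2), (2, 3). Count: 2.

2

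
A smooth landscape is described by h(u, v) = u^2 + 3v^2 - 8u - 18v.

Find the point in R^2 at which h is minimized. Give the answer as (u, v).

(4, 3)

h(u,v) separates as P(u) + Q(v), so its minimum is min P + min Q.
P'(u) = 2u - 8 vanishes at u ∈ {4}; Q'(v) = 6v - 18 vanishes at v ∈ {3}.
Local minima of P (where P''>0): P(4)=-16. Local minima of Q: Q(3)=-27.
So the global minimum of h is P(4) + Q(3) = -16 − 27 = -43, attained at (4, 3).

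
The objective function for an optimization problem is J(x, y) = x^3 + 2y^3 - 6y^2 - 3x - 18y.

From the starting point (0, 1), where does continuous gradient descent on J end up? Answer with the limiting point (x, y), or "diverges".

J is separable, so gradient descent decouples: x follows -∂J/∂x, y follows -∂J/∂y.
∂J/∂x = 3(x - 1)(x + 1); at x=0 this is -3, so x increases.
∂J/∂y = 6(y - 3)(y + 1); at y=1 this is -24, so y increases.
x converges to its nearest critical value 1 (a local min of the x-part); y converges to 3. The iterate converges to (1, 3).

(1, 3)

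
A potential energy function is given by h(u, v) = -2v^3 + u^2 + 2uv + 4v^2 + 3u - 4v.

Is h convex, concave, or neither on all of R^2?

neither

The term -2v^3 is cubic, so the Hessian is not constant.
∂²h/∂v² = -12v + 8, which takes both signs as v varies (negative for sufficiently large v). A diagonal entry of the Hessian changing sign means the Hessian is neither positive- nor negative-semidefinite on all of R^2.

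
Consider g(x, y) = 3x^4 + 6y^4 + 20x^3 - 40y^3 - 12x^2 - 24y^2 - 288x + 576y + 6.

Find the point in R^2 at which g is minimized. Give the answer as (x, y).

(2, -2)

g(x,y) separates as P(x) + Q(y) + 6, so its minimum is min P + min Q + 6.
P'(x) = 12(x - 2)(x + 3)(x + 4) vanishes at x ∈ {-4, -3, 2}; Q'(y) = 24(y - 4)(y - 3)(y + 2) vanishes at y ∈ {-2, 3, 4}.
Local minima of P (where P''>0): P(-4)=448, P(2)=-416. Local minima of Q: Q(-2)=-832, Q(4)=896.
So the global minimum of g is P(2) + Q(-2) + 6 = -416 − 832 + 6 = -1242, attained at (2, -2).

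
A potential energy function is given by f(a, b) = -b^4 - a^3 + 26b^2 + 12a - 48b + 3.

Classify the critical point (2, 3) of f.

local maximum

The mixed partial ∂²f/∂a∂b is 0, so the Hessian at any point is diag(f_aa, f_bb) = diag(-6a, 4(-3b^2 + 13)).
At (2, 3): H = diag(-12, -56).
Both eigenvalues are negative, so H is negative definite: a local maximum.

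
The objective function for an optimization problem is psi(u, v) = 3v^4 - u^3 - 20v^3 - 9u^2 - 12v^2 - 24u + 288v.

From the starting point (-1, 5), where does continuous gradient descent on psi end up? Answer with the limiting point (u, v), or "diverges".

diverges

psi is separable, so gradient descent decouples: u follows -∂psi/∂u, v follows -∂psi/∂v.
∂psi/∂u = -3(u + 2)(u + 4); at u=-1 this is -9, so u increases.
∂psi/∂v = 12(v - 4)(v - 3)(v + 2); at v=5 this is 168, so v decreases.
The u-coordinate has no critical point in that direction and runs off to infinity.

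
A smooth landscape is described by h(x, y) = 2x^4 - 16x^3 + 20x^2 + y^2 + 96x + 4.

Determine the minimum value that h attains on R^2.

-54

h(x,y) separates as P(x) + Q(y) + 4, so its minimum is min P + min Q + 4.
P'(x) = 8(x - 4)(x - 3)(x + 1) vanishes at x ∈ {-1, 3, 4}; Q'(y) = 2y vanishes at y ∈ {0}.
Local minima of P (where P''>0): P(-1)=-58, P(4)=192. Local minima of Q: Q(0)=0.
So the global minimum of h is P(-1) + Q(0) + 4 = -58 + 0 + 4 = -54, attained at (-1, 0).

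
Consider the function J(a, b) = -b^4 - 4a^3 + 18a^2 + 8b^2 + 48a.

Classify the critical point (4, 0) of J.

The mixed partial ∂²J/∂a∂b is 0, so the Hessian at any point is diag(J_aa, J_bb) = diag(12(-2a + 3), 4(-3b^2 + 4)).
At (4, 0): H = diag(-60, 16).
The eigenvalues have opposite signs, so H is indefinite: a saddle point.

saddle point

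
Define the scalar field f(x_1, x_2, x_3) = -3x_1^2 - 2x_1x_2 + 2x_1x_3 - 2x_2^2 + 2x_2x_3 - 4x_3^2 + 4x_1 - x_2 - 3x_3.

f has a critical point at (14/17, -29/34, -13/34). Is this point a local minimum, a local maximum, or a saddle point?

local maximum

The Hessian is constant: H = [[-6, -2, 2], [-2, -4, 2], [2, 2, -8]].
Leading principal minors: Δ₁ = -6, Δ₂ = 20, Δ₃ = -136.
The minors alternate sign starting negative (−, +, −), so H is negative definite: a local maximum.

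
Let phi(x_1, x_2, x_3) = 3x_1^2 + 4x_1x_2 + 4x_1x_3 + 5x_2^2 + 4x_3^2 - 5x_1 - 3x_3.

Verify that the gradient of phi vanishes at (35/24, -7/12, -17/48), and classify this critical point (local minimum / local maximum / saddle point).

∇phi = (6x_1 + 4x_2 + 4x_3 - 5, 4x_1 + 10x_2, 4x_1 + 8x_3 - 3); substituting (35/24, -7/12, -17/48) gives ∇phi = (0, 0, 0), so (35/24, -7/12, -17/48) is indeed a critical point.
The Hessian is constant: H = [[6, 4, 4], [4, 10, 0], [4, 0, 8]].
Leading principal minors: Δ₁ = 6, Δ₂ = 44, Δ₃ = 192.
All leading minors are positive, so H is positive definite: a local minimum.

local minimum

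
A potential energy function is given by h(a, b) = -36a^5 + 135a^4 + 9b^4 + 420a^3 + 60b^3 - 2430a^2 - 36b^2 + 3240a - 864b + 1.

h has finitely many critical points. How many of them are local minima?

4

h separates as a function of a plus a function of b, so ∇h=0 decouples.
∂h/∂a = -180(a - 3)(a - 2)(a - 1)(a + 3) = 0 at a ∈ {-3, 1, 2, 3}; ∂h/∂b = 36(b - 2)(b + 3)(b + 4) = 0 at b ∈ {-4, -3, 2}.
The Hessian is diagonal: diag(h_aa, h_bb). Second derivatives: h_aa(-3)=21600, h_aa(1)=-1440, h_aa(2)=900, h_aa(3)=-2160; h_bb(-4)=216, h_bb(-3)=-180, h_bb(2)=1080.
Local minima occur where both diagonal entries positive: (-3, -4), (-3, 2), (2, -4), (2, 2). Count: 4.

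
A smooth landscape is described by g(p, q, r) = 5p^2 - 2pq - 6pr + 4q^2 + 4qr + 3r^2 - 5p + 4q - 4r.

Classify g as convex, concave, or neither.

g is quadratic, so its Hessian is the constant matrix H = [[10, -2, -6], [-2, 8, 4], [-6, 4, 6]].
Leading principal minors: 10, 76, 104.
All positive ⇒ H ≻ 0 ⇒ convex.

convex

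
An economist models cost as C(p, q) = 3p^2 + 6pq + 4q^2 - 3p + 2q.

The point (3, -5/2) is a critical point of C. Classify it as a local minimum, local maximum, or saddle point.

The Hessian of C is constant: H = [[6, 6], [6, 8]].
det(H) = 6·8 − 6² = 12.
det(H) > 0 and tr(H) = 14 > 0, so H is positive definite and the point is a local minimum.

local minimum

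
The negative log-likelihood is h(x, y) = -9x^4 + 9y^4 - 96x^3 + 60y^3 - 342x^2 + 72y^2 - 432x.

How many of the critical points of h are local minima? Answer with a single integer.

h separates as a function of x plus a function of y, so ∇h=0 decouples.
∂h/∂x = -36(x + 1)(x + 3)(x + 4) = 0 at x ∈ {-4, -3, -1}; ∂h/∂y = 36y(y + 1)(y + 4) = 0 at y ∈ {-4, -1, 0}.
The Hessian is diagonal: diag(h_xx, h_yy). Second derivatives: h_xx(-4)=-108, h_xx(-3)=72, h_xx(-1)=-216; h_yy(-4)=432, h_yy(-1)=-108, h_yy(0)=144.
Local minima occur where both diagonal entries positive: (-3, -4), (-3, 0). Count: 2.

2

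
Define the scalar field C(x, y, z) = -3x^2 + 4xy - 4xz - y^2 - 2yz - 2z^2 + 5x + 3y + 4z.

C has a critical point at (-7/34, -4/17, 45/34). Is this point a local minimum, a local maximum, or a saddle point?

The Hessian is constant: H = [[-6, 4, -4], [4, -2, -2], [-4, -2, -4]].
Leading principal minors: Δ₁ = -6, Δ₂ = -4, Δ₃ = 136.
The minors fit neither the all-positive nor the alternating-sign pattern, so H is indefinite: a saddle point.

saddle point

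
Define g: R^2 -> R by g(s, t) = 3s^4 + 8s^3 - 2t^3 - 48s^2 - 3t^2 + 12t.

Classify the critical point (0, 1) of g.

The mixed partial ∂²g/∂s∂t is 0, so the Hessian at any point is diag(g_ss, g_tt) = diag(12(3s^2 + 4s - 8), -6(2t + 1)).
At (0, 1): H = diag(-96, -18).
Both eigenvalues are negative, so H is negative definite: a local maximum.

local maximum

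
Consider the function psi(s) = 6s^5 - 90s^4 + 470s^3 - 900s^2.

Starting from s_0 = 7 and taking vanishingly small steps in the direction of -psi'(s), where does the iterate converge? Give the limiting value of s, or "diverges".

psi'(s) = 30s(s - 5)(s - 4)(s - 3), so psi'(7) = 5040.
Gradient descent moves in the -psi' direction, i.e. s is decreasing.
The nearest critical point in that direction is s = 5, where psi'' = 300 > 0 (a local minimum). The iterate converges there.

5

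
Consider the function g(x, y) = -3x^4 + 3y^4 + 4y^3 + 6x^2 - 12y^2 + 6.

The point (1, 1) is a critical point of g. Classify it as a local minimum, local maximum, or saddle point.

saddle point

The mixed partial ∂²g/∂x∂y is 0, so the Hessian at any point is diag(g_xx, g_yy) = diag(12(-3x^2 + 1), 12(3y^2 + 2y - 2)).
At (1, 1): H = diag(-24, 36).
The eigenvalues have opposite signs, so H is indefinite: a saddle point.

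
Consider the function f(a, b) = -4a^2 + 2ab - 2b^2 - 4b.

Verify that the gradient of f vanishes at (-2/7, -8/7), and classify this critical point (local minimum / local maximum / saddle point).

∇f = (-8a + 2b, 2a - 4b - 4); substituting (-2/7, -8/7) gives ∇f = (0, 0), so (-2/7, -8/7) is indeed a critical point.
The Hessian of f is constant: H = [[-8, 2], [2, -4]].
det(H) = (-8)·(-4) − 2² = 28.
det(H) > 0 and tr(H) = -12 < 0, so H is negative definite and the point is a local maximum.

local maximum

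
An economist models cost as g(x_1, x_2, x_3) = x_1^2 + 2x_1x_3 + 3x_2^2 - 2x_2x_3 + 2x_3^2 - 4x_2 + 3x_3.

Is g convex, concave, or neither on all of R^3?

convex

g is quadratic, so its Hessian is the constant matrix H = [[2, 0, 2], [0, 6, -2], [2, -2, 4]].
Leading principal minors: 2, 12, 16.
All positive ⇒ H ≻ 0 ⇒ convex.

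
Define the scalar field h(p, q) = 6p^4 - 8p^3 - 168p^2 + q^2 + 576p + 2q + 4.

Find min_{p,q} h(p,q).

h(p,q) separates as A(p) + B(q) + 4, so its minimum is min A + min B + 4.
A'(p) = 24(p - 3)(p - 2)(p + 4) vanishes at p ∈ {-4, 2, 3}; B'(q) = 2q + 2 vanishes at q ∈ {-1}.
Local minima of A (where A''>0): A(-4)=-2944, A(3)=486. Local minima of B: B(-1)=-1.
So the global minimum of h is A(-4) + B(-1) + 4 = -2944 − 1 + 4 = -2941, attained at (-4, -1).

-2941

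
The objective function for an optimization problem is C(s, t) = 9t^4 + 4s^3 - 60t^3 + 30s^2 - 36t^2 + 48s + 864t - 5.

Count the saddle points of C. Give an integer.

3

C separates as a function of s plus a function of t, so ∇C=0 decouples.
∂C/∂s = 12(s + 1)(s + 4) = 0 at s ∈ {-4, -1}; ∂C/∂t = 36(t - 4)(t - 3)(t + 2) = 0 at t ∈ {-2, 3, 4}.
The Hessian is diagonal: diag(C_ss, C_tt). Second derivatives: C_ss(-4)=-36, C_ss(-1)=36; C_tt(-2)=1080, C_tt(3)=-180, C_tt(4)=216.
Saddle points occur where the two diagonal entries have opposite signs: (-4, -2), (-4, 4), (-1, 3). Count: 3.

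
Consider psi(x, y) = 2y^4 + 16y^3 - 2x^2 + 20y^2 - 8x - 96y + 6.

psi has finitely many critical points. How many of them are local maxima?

1

psi separates as a function of x plus a function of y, so ∇psi=0 decouples.
∂psi/∂x = -4(x + 2) = 0 at x ∈ {-2}; ∂psi/∂y = 8(y - 1)(y + 3)(y + 4) = 0 at y ∈ {-4, -3, 1}.
The Hessian is diagonal: diag(psi_xx, psi_yy). Second derivatives: psi_xx(-2)=-4; psi_yy(-4)=40, psi_yy(-3)=-32, psi_yy(1)=160.
Local maxima occur where both diagonal entries negative: (-2, -3). Count: 1.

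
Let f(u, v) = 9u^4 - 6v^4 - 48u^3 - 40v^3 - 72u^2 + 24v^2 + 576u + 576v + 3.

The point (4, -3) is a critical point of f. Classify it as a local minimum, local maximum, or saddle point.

The mixed partial ∂²f/∂u∂v is 0, so the Hessian at any point is diag(f_uu, f_vv) = diag(36(3u^2 - 8u - 4), 24(-3v^2 - 10v + 2)).
At (4, -3): H = diag(432, 120).
Both eigenvalues are positive, so H is positive definite: a local minimum.

local minimum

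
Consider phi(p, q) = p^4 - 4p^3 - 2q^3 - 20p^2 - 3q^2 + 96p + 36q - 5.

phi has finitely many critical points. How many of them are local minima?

2

phi separates as a function of p plus a function of q, so ∇phi=0 decouples.
∂phi/∂p = 4(p - 4)(p - 2)(p + 3) = 0 at p ∈ {-3, 2, 4}; ∂phi/∂q = -6(q - 2)(q + 3) = 0 at q ∈ {-3, 2}.
The Hessian is diagonal: diag(phi_pp, phi_qq). Second derivatives: phi_pp(-3)=140, phi_pp(2)=-40, phi_pp(4)=56; phi_qq(-3)=30, phi_qq(2)=-30.
Local minima occur where both diagonal entries positive: (-3, -3), (4, -3). Count: 2.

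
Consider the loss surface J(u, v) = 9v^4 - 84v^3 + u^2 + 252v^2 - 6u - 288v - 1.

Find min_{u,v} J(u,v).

J(u,v) separates as P(u) + Q(v) − 1, so its minimum is min P + min Q − 1.
P'(u) = 2u - 6 vanishes at u ∈ {3}; Q'(v) = 36(v - 4)(v - 2)(v - 1) vanishes at v ∈ {1, 2, 4}.
Local minima of P (where P''>0): P(3)=-9. Local minima of Q: Q(1)=-111, Q(4)=-192.
So the global minimum of J is P(3) + Q(4) − 1 = -9 − 192 − 1 = -202, attained at (3, 4).

-202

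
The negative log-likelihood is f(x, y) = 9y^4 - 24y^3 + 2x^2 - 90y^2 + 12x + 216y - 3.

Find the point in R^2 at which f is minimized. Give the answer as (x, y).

f(x,y) separates as P(x) + Q(y) − 3, so its minimum is min P + min Q − 3.
P'(x) = 4x + 12 vanishes at x ∈ {-3}; Q'(y) = 36(y - 3)(y - 1)(y + 2) vanishes at y ∈ {-2, 1, 3}.
Local minima of P (where P''>0): P(-3)=-18. Local minima of Q: Q(-2)=-456, Q(3)=-81.
So the global minimum of f is P(-3) + Q(-2) − 3 = -18 − 456 − 3 = -477, attained at (-3, -2).

(-3, -2)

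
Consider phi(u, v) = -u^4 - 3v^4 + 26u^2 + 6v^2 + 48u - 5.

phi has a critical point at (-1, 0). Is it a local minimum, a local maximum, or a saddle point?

local minimum

The mixed partial ∂²phi/∂u∂v is 0, so the Hessian at any point is diag(phi_uu, phi_vv) = diag(4(-3u^2 + 13), 12(-3v^2 + 1)).
At (-1, 0): H = diag(40, 12).
Both eigenvalues are positive, so H is positive definite: a local minimum.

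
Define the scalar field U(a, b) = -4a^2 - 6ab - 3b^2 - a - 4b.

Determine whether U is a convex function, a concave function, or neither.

U is quadratic, so its Hessian is the constant matrix H = [[-8, -6], [-6, -6]].
det(H) = 12, tr(H) = -14.
det(H) > 0 and tr(H) < 0, so H is negative definite everywhere: concave.

concave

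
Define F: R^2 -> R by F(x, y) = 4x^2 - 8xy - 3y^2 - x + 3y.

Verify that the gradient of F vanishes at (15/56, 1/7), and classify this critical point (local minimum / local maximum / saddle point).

∇F = (8x - 8y - 1, -8x - 6y + 3); substituting (15/56, 1/7) gives ∇F = (0, 0), so (15/56, 1/7) is indeed a critical point.
The Hessian of F is constant: H = [[8, -8], [-8, -6]].
det(H) = 8·(-6) − (-8)² = -112.
Since det(H) < 0, H is indefinite and the critical point is a saddle point.

saddle point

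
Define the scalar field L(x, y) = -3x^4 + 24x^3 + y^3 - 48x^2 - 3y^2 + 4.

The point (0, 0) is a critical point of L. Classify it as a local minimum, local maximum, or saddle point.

The mixed partial ∂²L/∂x∂y is 0, so the Hessian at any point is diag(L_xx, L_yy) = diag(12(-3x^2 + 12x - 8), 6(y - 1)).
At (0, 0): H = diag(-96, -6).
Both eigenvalues are negative, so H is negative definite: a local maximum.

local maximum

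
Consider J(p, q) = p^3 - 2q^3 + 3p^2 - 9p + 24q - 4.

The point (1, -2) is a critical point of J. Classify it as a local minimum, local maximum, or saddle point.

local minimum

The mixed partial ∂²J/∂p∂q is 0, so the Hessian at any point is diag(J_pp, J_qq) = diag(6(p + 1), -12q).
At (1, -2): H = diag(12, 24).
Both eigenvalues are positive, so H is positive definite: a local minimum.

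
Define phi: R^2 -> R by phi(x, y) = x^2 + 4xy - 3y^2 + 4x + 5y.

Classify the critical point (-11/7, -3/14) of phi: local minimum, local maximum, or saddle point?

saddle point

The Hessian of phi is constant: H = [[2, 4], [4, -6]].
det(H) = 2·(-6) − 4² = -28.
Since det(H) < 0, H is indefinite and the critical point is a saddle point.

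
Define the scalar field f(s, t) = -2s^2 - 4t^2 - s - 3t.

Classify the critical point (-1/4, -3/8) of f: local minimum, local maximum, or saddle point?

local maximum

The Hessian of f is constant: H = [[-4, 0], [0, -8]].
det(H) = (-4)·(-8) − 0² = 32.
det(H) > 0 and tr(H) = -12 < 0, so H is negative definite and the point is a local maximum.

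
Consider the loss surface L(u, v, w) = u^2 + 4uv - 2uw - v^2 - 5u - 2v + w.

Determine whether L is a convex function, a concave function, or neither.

L is quadratic, so its Hessian is the constant matrix H = [[2, 4, -2], [4, -2, 0], [-2, 0, 0]].
Leading principal minors: 2, -20, 8.
Neither pattern holds ⇒ H is indefinite ⇒ neither convex nor concave.

neither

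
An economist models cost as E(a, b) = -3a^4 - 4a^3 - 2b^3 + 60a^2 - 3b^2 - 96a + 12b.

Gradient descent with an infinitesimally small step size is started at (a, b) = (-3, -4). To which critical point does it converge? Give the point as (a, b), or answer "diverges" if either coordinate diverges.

(1, -2)

E is separable, so gradient descent decouples: a follows -∂E/∂a, b follows -∂E/∂b.
∂E/∂a = -12(a - 2)(a - 1)(a + 4); at a=-3 this is -240, so a increases.
∂E/∂b = -6(b - 1)(b + 2); at b=-4 this is -60, so b increases.
a converges to its nearest critical value 1 (a local min of the a-part); b converges to -2. The iterate converges to (1, -2).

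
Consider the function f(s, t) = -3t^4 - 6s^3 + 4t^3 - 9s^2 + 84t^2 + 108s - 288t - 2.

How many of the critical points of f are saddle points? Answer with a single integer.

3

f separates as a function of s plus a function of t, so ∇f=0 decouples.
∂f/∂s = -18(s - 2)(s + 3) = 0 at s ∈ {-3, 2}; ∂f/∂t = -12(t - 3)(t - 2)(t + 4) = 0 at t ∈ {-4, 2, 3}.
The Hessian is diagonal: diag(f_ss, f_tt). Second derivatives: f_ss(-3)=90, f_ss(2)=-90; f_tt(-4)=-504, f_tt(2)=72, f_tt(3)=-84.
Saddle points occur where the two diagonal entries have opposite signs: (-3, -4), (-3, 3), (2, 2). Count: 3.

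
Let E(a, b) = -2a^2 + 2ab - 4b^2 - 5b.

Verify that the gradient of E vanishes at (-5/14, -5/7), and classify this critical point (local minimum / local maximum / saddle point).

local maximum

∇E = (-4a + 2b, 2a - 8b - 5); substituting (-5/14, -5/7) gives ∇E = (0, 0), so (-5/14, -5/7) is indeed a critical point.
The Hessian of E is constant: H = [[-4, 2], [2, -8]].
det(H) = (-4)·(-8) − 2² = 28.
det(H) > 0 and tr(H) = -12 < 0, so H is negative definite and the point is a local maximum.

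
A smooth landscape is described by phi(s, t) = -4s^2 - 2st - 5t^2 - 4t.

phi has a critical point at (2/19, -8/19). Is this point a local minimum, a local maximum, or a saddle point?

The Hessian of phi is constant: H = [[-8, -2], [-2, -10]].
det(H) = (-8)·(-10) − (-2)² = 76.
det(H) > 0 and tr(H) = -18 < 0, so H is negative definite and the point is a local maximum.

local maximum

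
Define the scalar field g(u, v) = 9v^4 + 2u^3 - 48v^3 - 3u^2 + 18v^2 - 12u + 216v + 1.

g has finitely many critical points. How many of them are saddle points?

3

g separates as a function of u plus a function of v, so ∇g=0 decouples.
∂g/∂u = 6(u - 2)(u + 1) = 0 at u ∈ {-1, 2}; ∂g/∂v = 36(v - 3)(v - 2)(v + 1) = 0 at v ∈ {-1, 2, 3}.
The Hessian is diagonal: diag(g_uu, g_vv). Second derivatives: g_uu(-1)=-18, g_uu(2)=18; g_vv(-1)=432, g_vv(2)=-108, g_vv(3)=144.
Saddle points occur where the two diagonal entries have opposite signs: (-1, -1), (-1, 3), (2, 2). Count: 3.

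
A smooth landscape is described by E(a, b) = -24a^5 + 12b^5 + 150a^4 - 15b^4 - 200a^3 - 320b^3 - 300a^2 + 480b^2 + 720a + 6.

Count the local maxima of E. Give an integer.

4

E separates as a function of a plus a function of b, so ∇E=0 decouples.
∂E/∂a = -120(a - 3)(a - 2)(a - 1)(a + 1) = 0 at a ∈ {-1, 1, 2, 3}; ∂E/∂b = 60b(b - 4)(b - 1)(b + 4) = 0 at b ∈ {-4, 0, 1, 4}.
The Hessian is diagonal: diag(E_aa, E_bb). Second derivatives: E_aa(-1)=2880, E_aa(1)=-480, E_aa(2)=360, E_aa(3)=-960; E_bb(-4)=-9600, E_bb(0)=960, E_bb(1)=-900, E_bb(4)=5760.
Local maxima occur where both diagonal entries negative: (1, -4), (1, 1), (3, -4), (3, 1). Count: 4.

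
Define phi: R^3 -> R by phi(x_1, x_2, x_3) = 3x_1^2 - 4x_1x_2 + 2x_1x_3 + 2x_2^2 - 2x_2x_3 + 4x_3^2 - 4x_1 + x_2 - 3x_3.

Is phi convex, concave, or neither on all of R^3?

phi is quadratic, so its Hessian is the constant matrix H = [[6, -4, 2], [-4, 4, -2], [2, -2, 8]].
Leading principal minors: 6, 8, 56.
All positive ⇒ H ≻ 0 ⇒ convex.

convex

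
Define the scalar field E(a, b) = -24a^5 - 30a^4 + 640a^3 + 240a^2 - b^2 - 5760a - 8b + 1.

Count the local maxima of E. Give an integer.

2

E separates as a function of a plus a function of b, so ∇E=0 decouples.
∂E/∂a = -120(a - 3)(a - 2)(a + 2)(a + 4) = 0 at a ∈ {-4, -2, 2, 3}; ∂E/∂b = -2(b + 4) = 0 at b ∈ {-4}.
The Hessian is diagonal: diag(E_aa, E_bb). Second derivatives: E_aa(-4)=10080, E_aa(-2)=-4800, E_aa(2)=2880, E_aa(3)=-4200; E_bb(-4)=-2.
Local maxima occur where both diagonal entries negative: (-2, -4), (3, -4). Count: 2.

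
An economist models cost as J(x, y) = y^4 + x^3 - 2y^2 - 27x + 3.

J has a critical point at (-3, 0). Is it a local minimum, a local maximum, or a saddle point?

local maximum

The mixed partial ∂²J/∂x∂y is 0, so the Hessian at any point is diag(J_xx, J_yy) = diag(6x, 4(3y^2 - 1)).
At (-3, 0): H = diag(-18, -4).
Both eigenvalues are negative, so H is negative definite: a local maximum.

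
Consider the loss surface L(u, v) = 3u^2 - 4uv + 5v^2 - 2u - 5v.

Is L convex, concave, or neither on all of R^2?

convex

L is quadratic, so its Hessian is the constant matrix H = [[6, -4], [-4, 10]].
det(H) = 44, tr(H) = 16.
det(H) > 0 and tr(H) > 0, so H is positive definite everywhere: convex.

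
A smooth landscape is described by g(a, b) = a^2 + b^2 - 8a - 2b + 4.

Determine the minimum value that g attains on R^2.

g(a,b) separates as P(a) + Q(b) + 4, so its minimum is min P + min Q + 4.
P'(a) = 2a - 8 vanishes at a ∈ {4}; Q'(b) = 2b - 2 vanishes at b ∈ {1}.
Local minima of P (where P''>0): P(4)=-16. Local minima of Q: Q(1)=-1.
So the global minimum of g is P(4) + Q(1) + 4 = -16 − 1 + 4 = -13, attained at (4, 1).

-13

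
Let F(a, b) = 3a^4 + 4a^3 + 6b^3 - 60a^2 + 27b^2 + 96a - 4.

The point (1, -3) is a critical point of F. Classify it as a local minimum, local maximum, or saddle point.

local maximum

The mixed partial ∂²F/∂a∂b is 0, so the Hessian at any point is diag(F_aa, F_bb) = diag(12(3a^2 + 2a - 10), 18(2b + 3)).
At (1, -3): H = diag(-60, -54).
Both eigenvalues are negative, so H is negative definite: a local maximum.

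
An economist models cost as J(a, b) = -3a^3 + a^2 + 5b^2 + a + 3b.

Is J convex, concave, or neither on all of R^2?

The term -3a^3 is cubic, so the Hessian is not constant.
∂²J/∂a² = -18a + 2, which takes both signs as a varies (negative for sufficiently large a). A diagonal entry of the Hessian changing sign means the Hessian is neither positive- nor negative-semidefinite on all of R^2.

neither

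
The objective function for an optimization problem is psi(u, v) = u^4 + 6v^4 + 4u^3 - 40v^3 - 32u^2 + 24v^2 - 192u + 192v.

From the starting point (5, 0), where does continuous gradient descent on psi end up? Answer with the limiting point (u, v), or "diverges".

(4, -1)

psi is separable, so gradient descent decouples: u follows -∂psi/∂u, v follows -∂psi/∂v.
∂psi/∂u = 4(u - 4)(u + 3)(u + 4); at u=5 this is 288, so u decreases.
∂psi/∂v = 24(v - 4)(v - 2)(v + 1); at v=0 this is 192, so v decreases.
u converges to its nearest critical value 4 (a local min of the u-part); v converges to -1. The iterate converges to (4, -1).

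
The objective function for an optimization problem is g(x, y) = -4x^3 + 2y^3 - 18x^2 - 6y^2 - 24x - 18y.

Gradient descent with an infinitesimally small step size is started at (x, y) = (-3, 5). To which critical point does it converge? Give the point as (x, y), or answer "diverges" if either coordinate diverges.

(-2, 3)

g is separable, so gradient descent decouples: x follows -∂g/∂x, y follows -∂g/∂y.
∂g/∂x = -12(x + 1)(x + 2); at x=-3 this is -24, so x increases.
∂g/∂y = 6(y - 3)(y + 1); at y=5 this is 72, so y decreases.
x converges to its nearest critical value -2 (a local min of the x-part); y converges to 3. The iterate converges to (-2, 3).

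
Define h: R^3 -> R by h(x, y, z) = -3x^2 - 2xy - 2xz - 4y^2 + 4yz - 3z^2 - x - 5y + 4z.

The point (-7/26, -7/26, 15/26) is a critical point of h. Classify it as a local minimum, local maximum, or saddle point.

The Hessian is constant: H = [[-6, -2, -2], [-2, -8, 4], [-2, 4, -6]].
Leading principal minors: Δ₁ = -6, Δ₂ = 44, Δ₃ = -104.
The minors alternate sign starting negative (−, +, −), so H is negative definite: a local maximum.

local maximum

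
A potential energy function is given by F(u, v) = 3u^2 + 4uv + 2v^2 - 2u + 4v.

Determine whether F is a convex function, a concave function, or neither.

F is quadratic, so its Hessian is the constant matrix H = [[6, 4], [4, 4]].
det(H) = 8, tr(H) = 10.
det(H) > 0 and tr(H) > 0, so H is positive definite everywhere: convex.

convex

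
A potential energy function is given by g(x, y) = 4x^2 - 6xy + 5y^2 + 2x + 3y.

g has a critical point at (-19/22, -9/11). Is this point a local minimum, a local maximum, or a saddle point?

The Hessian of g is constant: H = [[8, -6], [-6, 10]].
det(H) = 8·10 − (-6)² = 44.
det(H) > 0 and tr(H) = 18 > 0, so H is positive definite and the point is a local minimum.

local minimum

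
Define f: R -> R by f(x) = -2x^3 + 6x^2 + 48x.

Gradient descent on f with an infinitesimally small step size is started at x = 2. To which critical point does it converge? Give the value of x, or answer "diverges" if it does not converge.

-2

f'(x) = -6(x - 4)(x + 2), so f'(2) = 48.
Gradient descent moves in the -f' direction, i.e. x is decreasing.
The nearest critical point in that direction is x = -2, where f'' = 36 > 0 (a local minimum). The iterate converges there.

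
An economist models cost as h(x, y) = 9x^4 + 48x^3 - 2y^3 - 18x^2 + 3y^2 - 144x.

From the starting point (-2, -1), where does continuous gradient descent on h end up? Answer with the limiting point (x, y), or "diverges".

(-4, 0)

h is separable, so gradient descent decouples: x follows -∂h/∂x, y follows -∂h/∂y.
∂h/∂x = 36(x - 1)(x + 1)(x + 4); at x=-2 this is 216, so x decreases.
∂h/∂y = -6y(y - 1); at y=-1 this is -12, so y increases.
x converges to its nearest critical value -4 (a local min of the x-part); y converges to 0. The iterate converges to (-4, 0).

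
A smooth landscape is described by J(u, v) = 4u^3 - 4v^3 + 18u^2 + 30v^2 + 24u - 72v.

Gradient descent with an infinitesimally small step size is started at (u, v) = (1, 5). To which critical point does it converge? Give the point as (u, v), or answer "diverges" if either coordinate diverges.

diverges

J is separable, so gradient descent decouples: u follows -∂J/∂u, v follows -∂J/∂v.
∂J/∂u = 12(u + 1)(u + 2); at u=1 this is 72, so u decreases.
∂J/∂v = -12(v - 3)(v - 2); at v=5 this is -72, so v increases.
The v-coordinate has no critical point in that direction and runs off to infinity.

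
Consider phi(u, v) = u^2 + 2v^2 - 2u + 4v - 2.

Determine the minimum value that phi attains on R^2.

phi(u,v) separates as P(u) + Q(v) − 2, so its minimum is min P + min Q − 2.
P'(u) = 2u - 2 vanishes at u ∈ {1}; Q'(v) = 4v + 4 vanishes at v ∈ {-1}.
Local minima of P (where P''>0): P(1)=-1. Local minima of Q: Q(-1)=-2.
So the global minimum of phi is P(1) + Q(-1) − 2 = -1 − 2 − 2 = -5, attained at (1, -1).

-5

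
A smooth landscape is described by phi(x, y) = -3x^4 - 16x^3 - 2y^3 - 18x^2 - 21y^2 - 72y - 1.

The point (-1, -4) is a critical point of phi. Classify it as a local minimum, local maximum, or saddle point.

local minimum

The mixed partial ∂²phi/∂x∂y is 0, so the Hessian at any point is diag(phi_xx, phi_yy) = diag(-12(3x^2 + 8x + 3), -6(2y + 7)).
At (-1, -4): H = diag(24, 6).
Both eigenvalues are positive, so H is positive definite: a local minimum.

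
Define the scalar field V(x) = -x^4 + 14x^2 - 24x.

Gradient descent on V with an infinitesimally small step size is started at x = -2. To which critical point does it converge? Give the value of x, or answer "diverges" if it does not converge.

V'(x) = -4(x - 2)(x - 1)(x + 3), so V'(-2) = -48.
Gradient descent moves in the -V' direction, i.e. x is increasing.
The nearest critical point in that direction is x = 1, where V'' = 16 > 0 (a local minimum). The iterate converges there.

1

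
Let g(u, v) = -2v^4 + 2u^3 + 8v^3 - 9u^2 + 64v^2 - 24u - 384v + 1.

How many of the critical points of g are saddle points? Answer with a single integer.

3

g separates as a function of u plus a function of v, so ∇g=0 decouples.
∂g/∂u = 6(u - 4)(u + 1) = 0 at u ∈ {-1, 4}; ∂g/∂v = -8(v - 4)(v - 3)(v + 4) = 0 at v ∈ {-4, 3, 4}.
The Hessian is diagonal: diag(g_uu, g_vv). Second derivatives: g_uu(-1)=-30, g_uu(4)=30; g_vv(-4)=-448, g_vv(3)=56, g_vv(4)=-64.
Saddle points occur where the two diagonal entries have opposite signs: (-1, 3), (4, -4), (4, 4). Count: 3.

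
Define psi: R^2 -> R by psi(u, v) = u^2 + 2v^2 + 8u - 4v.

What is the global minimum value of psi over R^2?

psi(u,v) separates as P(u) + Q(v), so its minimum is min P + min Q.
P'(u) = 2u + 8 vanishes at u ∈ {-4}; Q'(v) = 4v - 4 vanishes at v ∈ {1}.
Local minima of P (where P''>0): P(-4)=-16. Local minima of Q: Q(1)=-2.
So the global minimum of psi is P(-4) + Q(1) = -16 − 2 = -18, attained at (-4, 1).

-18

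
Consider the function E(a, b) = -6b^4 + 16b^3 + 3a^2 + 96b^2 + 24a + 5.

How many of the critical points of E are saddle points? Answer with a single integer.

2

E separates as a function of a plus a function of b, so ∇E=0 decouples.
∂E/∂a = 6(a + 4) = 0 at a ∈ {-4}; ∂E/∂b = -24b(b - 4)(b + 2) = 0 at b ∈ {-2, 0, 4}.
The Hessian is diagonal: diag(E_aa, E_bb). Second derivatives: E_aa(-4)=6; E_bb(-2)=-288, E_bb(0)=192, E_bb(4)=-576.
Saddle points occur where the two diagonal entries have opposite signs: (-4, -2), (-4, 4). Count: 2.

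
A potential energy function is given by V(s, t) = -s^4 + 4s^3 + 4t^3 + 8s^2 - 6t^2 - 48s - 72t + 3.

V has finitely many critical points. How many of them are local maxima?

V separates as a function of s plus a function of t, so ∇V=0 decouples.
∂V/∂s = -4(s - 3)(s - 2)(s + 2) = 0 at s ∈ {-2, 2, 3}; ∂V/∂t = 12(t - 3)(t + 2) = 0 at t ∈ {-2, 3}.
The Hessian is diagonal: diag(V_ss, V_tt). Second derivatives: V_ss(-2)=-80, V_ss(2)=16, V_ss(3)=-20; V_tt(-2)=-60, V_tt(3)=60.
Local maxima occur where both diagonal entries negative: (-2, -2), (3, -2). Count: 2.

2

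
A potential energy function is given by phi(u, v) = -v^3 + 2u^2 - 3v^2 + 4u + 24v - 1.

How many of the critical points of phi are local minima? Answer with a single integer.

1

phi separates as a function of u plus a function of v, so ∇phi=0 decouples.
∂phi/∂u = 4(u + 1) = 0 at u ∈ {-1}; ∂phi/∂v = -3(v - 2)(v + 4) = 0 at v ∈ {-4, 2}.
The Hessian is diagonal: diag(phi_uu, phi_vv). Second derivatives: phi_uu(-1)=4; phi_vv(-4)=18, phi_vv(2)=-18.
Local minima occur where both diagonal entries positive: (-1, -4). Count: 1.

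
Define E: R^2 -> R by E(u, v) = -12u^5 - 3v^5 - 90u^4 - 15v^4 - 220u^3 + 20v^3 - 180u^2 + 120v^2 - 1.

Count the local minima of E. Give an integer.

4

E separates as a function of u plus a function of v, so ∇E=0 decouples.
∂E/∂u = -60u(u + 1)(u + 2)(u + 3) = 0 at u ∈ {-3, -2, -1, 0}; ∂E/∂v = -15v(v - 2)(v + 2)(v + 4) = 0 at v ∈ {-4, -2, 0, 2}.
The Hessian is diagonal: diag(E_uu, E_vv). Second derivatives: E_uu(-3)=360, E_uu(-2)=-120, E_uu(-1)=120, E_uu(0)=-360; E_vv(-4)=720, E_vv(-2)=-240, E_vv(0)=240, E_vv(2)=-720.
Local minima occur where both diagonal entries positive: (-3, -4), (-3, 0), (-1, -4), (-1, 0). Count: 4.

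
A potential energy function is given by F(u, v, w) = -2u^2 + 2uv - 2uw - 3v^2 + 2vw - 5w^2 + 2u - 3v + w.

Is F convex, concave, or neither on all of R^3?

F is quadratic, so its Hessian is the constant matrix H = [[-4, 2, -2], [2, -6, 2], [-2, 2, -10]].
Leading principal minors: -4, 20, -176.
Signs alternate −, +, − ⇒ H ≺ 0 ⇒ concave.

concave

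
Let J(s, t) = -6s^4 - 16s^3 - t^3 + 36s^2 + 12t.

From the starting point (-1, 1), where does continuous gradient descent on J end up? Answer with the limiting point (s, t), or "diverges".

(0, -2)

J is separable, so gradient descent decouples: s follows -∂J/∂s, t follows -∂J/∂t.
∂J/∂s = -24s(s - 1)(s + 3); at s=-1 this is -96, so s increases.
∂J/∂t = -3(t - 2)(t + 2); at t=1 this is 9, so t decreases.
s converges to its nearest critical value 0 (a local min of the s-part); t converges to -2. The iterate converges to (0, -2).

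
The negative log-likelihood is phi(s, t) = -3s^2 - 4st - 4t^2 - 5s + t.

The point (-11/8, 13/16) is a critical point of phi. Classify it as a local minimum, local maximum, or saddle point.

local maximum

The Hessian of phi is constant: H = [[-6, -4], [-4, -8]].
det(H) = (-6)·(-8) − (-4)² = 32.
det(H) > 0 and tr(H) = -14 < 0, so H is negative definite and the point is a local maximum.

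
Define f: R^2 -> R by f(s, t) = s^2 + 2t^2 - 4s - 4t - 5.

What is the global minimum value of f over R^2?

-11

f(s,t) separates as P(s) + Q(t) − 5, so its minimum is min P + min Q − 5.
P'(s) = 2s - 4 vanishes at s ∈ {2}; Q'(t) = 4(t - 1) vanishes at t ∈ {1}.
Local minima of P (where P''>0): P(2)=-4. Local minima of Q: Q(1)=-2.
So the global minimum of f is P(2) + Q(1) − 5 = -4 − 2 − 5 = -11, attained at (2, 1).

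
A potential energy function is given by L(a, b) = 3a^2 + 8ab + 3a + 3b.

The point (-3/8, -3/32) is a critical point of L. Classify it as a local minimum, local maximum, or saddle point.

The Hessian of L is constant: H = [[6, 8], [8, 0]].
det(H) = 6·0 − 8² = -64.
Since det(H) < 0, H is indefinite and the critical point is a saddle point.

saddle point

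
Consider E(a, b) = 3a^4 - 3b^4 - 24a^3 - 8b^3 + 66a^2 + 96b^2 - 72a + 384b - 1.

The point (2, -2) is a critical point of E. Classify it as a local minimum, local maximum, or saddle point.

saddle point

The mixed partial ∂²E/∂a∂b is 0, so the Hessian at any point is diag(E_aa, E_bb) = diag(12(3a^2 - 12a + 11), 12(-3b^2 - 4b + 16)).
At (2, -2): H = diag(-12, 144).
The eigenvalues have opposite signs, so H is indefinite: a saddle point.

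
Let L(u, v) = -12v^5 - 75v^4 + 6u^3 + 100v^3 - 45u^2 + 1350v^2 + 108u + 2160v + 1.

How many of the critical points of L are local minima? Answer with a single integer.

L separates as a function of u plus a function of v, so ∇L=0 decouples.
∂L/∂u = 18(u - 3)(u - 2) = 0 at u ∈ {2, 3}; ∂L/∂v = -60(v - 3)(v + 1)(v + 3)(v + 4) = 0 at v ∈ {-4, -3, -1, 3}.
The Hessian is diagonal: diag(L_uu, L_vv). Second derivatives: L_uu(2)=-18, L_uu(3)=18; L_vv(-4)=1260, L_vv(-3)=-720, L_vv(-1)=1440, L_vv(3)=-10080.
Local minima occur where both diagonal entries positive: (3, -4), (3, -1). Count: 2.

2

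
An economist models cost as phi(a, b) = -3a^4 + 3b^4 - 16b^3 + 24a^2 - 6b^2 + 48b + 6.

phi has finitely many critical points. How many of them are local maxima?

phi separates as a function of a plus a function of b, so ∇phi=0 decouples.
∂phi/∂a = -12a(a - 2)(a + 2) = 0 at a ∈ {-2, 0, 2}; ∂phi/∂b = 12(b - 4)(b - 1)(b + 1) = 0 at b ∈ {-1, 1, 4}.
The Hessian is diagonal: diag(phi_aa, phi_bb). Second derivatives: phi_aa(-2)=-96, phi_aa(0)=48, phi_aa(2)=-96; phi_bb(-1)=120, phi_bb(1)=-72, phi_bb(4)=180.
Local maxima occur where both diagonal entries negative: (-2, 1), (2, 1). Count: 2.

2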